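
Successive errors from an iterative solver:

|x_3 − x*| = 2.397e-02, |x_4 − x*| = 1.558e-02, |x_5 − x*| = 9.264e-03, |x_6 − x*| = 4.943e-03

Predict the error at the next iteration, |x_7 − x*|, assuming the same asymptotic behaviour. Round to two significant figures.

First estimate the order: p ≈ ln(|x_6 − x*|/|x_5 − x*|) / ln(|x_5 − x*|/|x_4 − x*|) = ln(4.943e-03/9.264e-03)/ln(9.264e-03/1.558e-02) = ln(0.533571)/ln(0.594608) ≈ 1.2083.
Then |x_7 − x*| ≈ |x_6 − x*|·(|x_6 − x*|/|x_5 − x*|)^p = 4.943e-03·(0.533571)^1.2083 = 4.943e-03·0.46813 ≈ 0.002314.

2.3e-3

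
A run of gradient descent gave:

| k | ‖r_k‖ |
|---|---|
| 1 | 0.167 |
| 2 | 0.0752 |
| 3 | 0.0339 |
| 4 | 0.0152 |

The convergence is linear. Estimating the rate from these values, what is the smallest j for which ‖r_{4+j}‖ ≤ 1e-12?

Rate ρ ≈ ‖r_4‖/‖r_3‖ = 0.0152/0.0339 = 0.4484.
After j more steps, ‖r_{4+j}‖ ≈ 0.0152·ρ^j; need ρ^j ≤ 1e-12/0.0152 = 6.57895e-11.
j ≥ ln(6.57895e-11)/ln(0.4484) = -23.4446/-0.80207 = 29.230.
So 30 more iterations are needed.

30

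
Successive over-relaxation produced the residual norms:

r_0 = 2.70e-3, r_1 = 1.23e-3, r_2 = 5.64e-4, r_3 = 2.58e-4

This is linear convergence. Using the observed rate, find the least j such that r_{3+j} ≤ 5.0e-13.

Rate ρ ≈ r_3/r_2 = 2.58e-4/5.64e-4 = 0.4574.
After j more steps, r_{3+j} ≈ 2.58e-4·ρ^j; need ρ^j ≤ 5.0e-13/2.58e-4 = 1.93798e-09.
j ≥ ln(1.93798e-09)/ln(0.4574) = -20.0616/-0.78220 = 25.648.
So 26 more iterations are needed.

26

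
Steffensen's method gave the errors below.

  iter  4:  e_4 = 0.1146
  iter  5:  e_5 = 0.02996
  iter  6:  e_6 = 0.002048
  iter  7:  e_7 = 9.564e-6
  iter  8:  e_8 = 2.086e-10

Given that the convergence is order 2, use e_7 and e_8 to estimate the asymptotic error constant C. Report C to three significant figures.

2.28

C ≈ e_8 / e_7^2
  = 2.086e-10 / (9.564e-6)^2
  = 2.086e-10 / 9.14701e-11 ≈ 2.2805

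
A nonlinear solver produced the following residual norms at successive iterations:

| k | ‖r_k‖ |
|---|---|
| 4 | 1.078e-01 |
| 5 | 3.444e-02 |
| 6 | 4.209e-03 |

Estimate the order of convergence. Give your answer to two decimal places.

p ≈ ln(‖r_6‖/‖r_5‖) / ln(‖r_5‖/‖r_4‖)
  = ln(4.209e-03/3.444e-02) / ln(3.444e-02/1.078e-01)
  = ln(0.122213) / ln(0.319481)
  = -2.10199 / -1.14106 ≈ 1.84214

1.84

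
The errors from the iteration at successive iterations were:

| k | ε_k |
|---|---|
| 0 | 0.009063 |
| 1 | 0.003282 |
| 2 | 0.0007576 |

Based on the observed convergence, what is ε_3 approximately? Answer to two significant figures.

9.1e-5

First estimate the order: p ≈ ln(ε_2/ε_1) / ln(ε_1/ε_0) = ln(0.0007576/0.003282)/ln(0.003282/0.009063) = ln(0.230835)/ln(0.362132) ≈ 1.4433.
Then ε_3 ≈ ε_2·(ε_2/ε_1)^p = 0.0007576·(0.230835)^1.4433 = 0.0007576·0.120518 ≈ 9.13e-05.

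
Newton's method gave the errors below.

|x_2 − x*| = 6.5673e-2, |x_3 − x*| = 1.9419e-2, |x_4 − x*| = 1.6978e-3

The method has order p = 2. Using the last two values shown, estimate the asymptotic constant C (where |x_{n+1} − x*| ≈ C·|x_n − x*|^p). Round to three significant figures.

C ≈ |x_4 − x*| / |x_3 − x*|^2
  = 1.6978e-3 / (1.9419e-2)^2
  = 1.6978e-3 / 0.000377098 ≈ 4.5023

4.50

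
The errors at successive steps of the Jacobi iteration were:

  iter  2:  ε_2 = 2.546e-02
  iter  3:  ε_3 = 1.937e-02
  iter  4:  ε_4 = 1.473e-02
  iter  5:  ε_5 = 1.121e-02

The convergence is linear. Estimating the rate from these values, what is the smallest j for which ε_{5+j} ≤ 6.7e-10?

61

Rate ρ ≈ ε_5/ε_4 = 1.121e-02/1.473e-02 = 0.7610.
After j more steps, ε_{5+j} ≈ 1.121e-02·ρ^j; need ρ^j ≤ 6.7e-10/1.121e-02 = 5.97681e-08.
j ≥ ln(5.97681e-08)/ln(0.7610) = -16.6328/-0.27312 = 60.899.
So 61 more iterations are needed.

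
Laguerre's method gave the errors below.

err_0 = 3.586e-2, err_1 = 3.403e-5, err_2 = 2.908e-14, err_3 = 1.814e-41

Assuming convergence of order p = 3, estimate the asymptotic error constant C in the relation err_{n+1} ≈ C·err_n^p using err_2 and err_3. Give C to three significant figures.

0.738

C ≈ err_3 / err_2^3
  = 1.814e-41 / (2.908e-14)^3
  = 1.814e-41 / 2.45914e-41 ≈ 0.73766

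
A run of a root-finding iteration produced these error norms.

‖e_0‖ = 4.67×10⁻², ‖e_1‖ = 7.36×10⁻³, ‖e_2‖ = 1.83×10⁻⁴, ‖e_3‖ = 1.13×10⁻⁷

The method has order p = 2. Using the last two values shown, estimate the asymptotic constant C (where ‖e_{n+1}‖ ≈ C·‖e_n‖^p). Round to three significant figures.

C ≈ ‖e_3‖ / ‖e_2‖^2
  = 1.13×10⁻⁷ / (1.83×10⁻⁴)^2
  = 1.13×10⁻⁷ / 3.3489e-08 ≈ 3.3742

3.37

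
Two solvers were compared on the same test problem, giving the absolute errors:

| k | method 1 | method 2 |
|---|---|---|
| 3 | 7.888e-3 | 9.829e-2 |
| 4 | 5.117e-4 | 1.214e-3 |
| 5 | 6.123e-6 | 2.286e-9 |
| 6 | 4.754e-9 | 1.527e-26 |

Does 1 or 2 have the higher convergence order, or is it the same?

2

Method 1: p ≈ ln(4.754e-9/6.123e-6)/ln(6.123e-6/5.117e-4) ≈ 1.62.
Method 2: p ≈ ln(1.527e-26/2.286e-9)/ln(2.286e-9/1.214e-3) ≈ 3.00.
Method 2 has the higher order (≈3.0 vs ≈1.6).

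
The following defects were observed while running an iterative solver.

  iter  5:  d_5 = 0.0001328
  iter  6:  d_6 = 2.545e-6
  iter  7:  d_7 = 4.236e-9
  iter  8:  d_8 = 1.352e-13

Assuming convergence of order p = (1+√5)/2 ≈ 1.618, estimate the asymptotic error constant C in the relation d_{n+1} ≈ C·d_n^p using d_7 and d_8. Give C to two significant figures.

4.8

C ≈ d_8 / d_7^1.618
  = 1.352e-13 / (4.236e-9)^1.618
  = 1.352e-13 / 2.8341e-14 ≈ 4.7705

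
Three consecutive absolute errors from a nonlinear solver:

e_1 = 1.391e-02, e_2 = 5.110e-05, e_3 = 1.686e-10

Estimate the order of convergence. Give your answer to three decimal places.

2.251

p ≈ ln(e_3/e_2) / ln(e_2/e_1)
  = ln(1.686e-10/5.110e-05) / ln(5.110e-05/1.391e-02)
  = ln(3.29941e-06) / ln(0.00367362)
  = -12.621767 / -5.606578 ≈ 2.251243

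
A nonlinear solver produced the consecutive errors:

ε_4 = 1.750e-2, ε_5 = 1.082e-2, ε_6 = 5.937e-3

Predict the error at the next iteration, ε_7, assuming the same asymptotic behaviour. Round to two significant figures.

First estimate the order: p ≈ ln(ε_6/ε_5) / ln(ε_5/ε_4) = ln(5.937e-3/1.082e-2)/ln(1.082e-2/1.750e-2) = ln(0.548706)/ln(0.618286) ≈ 1.2483.
Then ε_7 ≈ ε_6·(ε_6/ε_5)^p = 5.937e-3·(0.548706)^1.2483 = 5.937e-3·0.472735 ≈ 0.002807.

2.8e-3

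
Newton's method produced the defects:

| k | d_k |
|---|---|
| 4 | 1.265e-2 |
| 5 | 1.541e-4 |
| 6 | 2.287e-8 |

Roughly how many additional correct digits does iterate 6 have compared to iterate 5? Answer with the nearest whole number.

Digits gained ≈ log₁₀(d_5/d_6) = log₁₀(1.541e-4/2.287e-8) = log₁₀(6738.08) ≈ 3.829.

4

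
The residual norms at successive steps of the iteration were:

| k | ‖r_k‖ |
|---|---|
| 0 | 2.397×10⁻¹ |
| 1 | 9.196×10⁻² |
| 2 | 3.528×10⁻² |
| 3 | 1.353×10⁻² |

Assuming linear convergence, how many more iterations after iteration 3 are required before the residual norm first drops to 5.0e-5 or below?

6

Rate ρ ≈ ‖r_3‖/‖r_2‖ = 1.353×10⁻²/3.528×10⁻² = 0.3835.
After j more steps, ‖r_{3+j}‖ ≈ 1.353×10⁻²·ρ^j; need ρ^j ≤ 5.0e-5/1.353×10⁻² = 0.00369549.
j ≥ ln(0.00369549)/ln(0.3835) = -5.6006/-0.95842 = 5.844.
So 6 more iterations are needed.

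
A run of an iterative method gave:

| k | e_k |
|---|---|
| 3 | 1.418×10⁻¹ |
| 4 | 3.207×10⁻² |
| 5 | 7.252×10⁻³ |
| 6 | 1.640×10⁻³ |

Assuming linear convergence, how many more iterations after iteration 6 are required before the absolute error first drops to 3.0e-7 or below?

6

Rate ρ ≈ e_6/e_5 = 1.640×10⁻³/7.252×10⁻³ = 0.2261.
After j more steps, e_{6+j} ≈ 1.640×10⁻³·ρ^j; need ρ^j ≤ 3.0e-7/1.640×10⁻³ = 0.000182927.
j ≥ ln(0.000182927)/ln(0.2261) = -8.6064/-1.48678 = 5.789.
So 6 more iterations are needed.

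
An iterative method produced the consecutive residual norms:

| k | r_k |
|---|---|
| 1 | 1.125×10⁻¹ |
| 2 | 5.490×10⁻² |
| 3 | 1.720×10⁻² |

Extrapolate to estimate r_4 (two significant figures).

2.6e-3

First estimate the order: p ≈ ln(r_3/r_2) / ln(r_2/r_1) = ln(1.720×10⁻²/5.490×10⁻²)/ln(5.490×10⁻²/1.125×10⁻¹) = ln(0.313297)/ln(0.488) ≈ 1.6177.
Then r_4 ≈ r_3·(r_3/r_2)^p = 1.720×10⁻²·(0.313297)^1.6177 = 1.720×10⁻²·0.152971 ≈ 0.002631.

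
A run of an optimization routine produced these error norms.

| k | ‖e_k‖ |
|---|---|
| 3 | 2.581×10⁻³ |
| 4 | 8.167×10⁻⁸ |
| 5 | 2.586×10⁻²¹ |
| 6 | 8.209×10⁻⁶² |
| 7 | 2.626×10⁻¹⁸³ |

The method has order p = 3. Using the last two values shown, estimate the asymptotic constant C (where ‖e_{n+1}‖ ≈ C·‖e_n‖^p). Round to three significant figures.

4.75

C ≈ ‖e_7‖ / ‖e_6‖^3
  = 2.626×10⁻¹⁸³ / (8.209×10⁻⁶²)^3
  = 2.626×10⁻¹⁸³ / 5.53185e-184 ≈ 4.7471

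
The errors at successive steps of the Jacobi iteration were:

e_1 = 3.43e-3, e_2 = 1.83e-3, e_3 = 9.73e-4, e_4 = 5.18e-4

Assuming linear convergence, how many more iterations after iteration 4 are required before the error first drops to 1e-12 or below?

Rate ρ ≈ e_4/e_3 = 5.18e-4/9.73e-4 = 0.5324.
After j more steps, e_{4+j} ≈ 5.18e-4·ρ^j; need ρ^j ≤ 1e-12/5.18e-4 = 1.9305e-09.
j ≥ ln(1.9305e-09)/ln(0.5324) = -20.0655/-0.63036 = 31.832.
So 32 more iterations are needed.

32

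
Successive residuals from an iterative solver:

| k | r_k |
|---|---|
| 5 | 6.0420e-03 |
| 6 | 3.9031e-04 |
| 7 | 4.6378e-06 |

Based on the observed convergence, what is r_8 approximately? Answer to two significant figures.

3.6e-9

First estimate the order: p ≈ ln(r_7/r_6) / ln(r_6/r_5) = ln(4.6378e-06/3.9031e-04)/ln(3.9031e-04/6.0420e-03) = ln(0.0118823)/ln(0.0645995) ≈ 1.6180.
Then r_8 ≈ r_7·(r_7/r_6)^p = 4.6378e-06·(0.0118823)^1.6180 = 4.6378e-06·0.000767696 ≈ 3.56e-09.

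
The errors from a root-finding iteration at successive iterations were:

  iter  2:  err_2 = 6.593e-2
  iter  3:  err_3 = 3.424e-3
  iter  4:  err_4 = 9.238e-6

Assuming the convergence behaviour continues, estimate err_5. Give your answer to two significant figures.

6.7e-11

First estimate the order: p ≈ ln(err_4/err_3) / ln(err_3/err_2) = ln(9.238e-6/3.424e-3)/ln(3.424e-3/6.593e-2) = ln(0.00269801)/ln(0.0519339) ≈ 1.9999.
Then err_5 ≈ err_4·(err_4/err_3)^p = 9.238e-6·(0.00269801)^1.9999 = 9.238e-6·7.28357e-06 ≈ 6.729e-11.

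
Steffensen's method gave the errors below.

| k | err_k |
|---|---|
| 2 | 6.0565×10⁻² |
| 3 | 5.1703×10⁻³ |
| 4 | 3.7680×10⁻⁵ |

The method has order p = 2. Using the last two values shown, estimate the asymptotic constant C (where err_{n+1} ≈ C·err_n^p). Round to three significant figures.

1.41

C ≈ err_4 / err_3^2
  = 3.7680×10⁻⁵ / (5.1703×10⁻³)^2
  = 3.7680×10⁻⁵ / 2.6732e-05 ≈ 1.4095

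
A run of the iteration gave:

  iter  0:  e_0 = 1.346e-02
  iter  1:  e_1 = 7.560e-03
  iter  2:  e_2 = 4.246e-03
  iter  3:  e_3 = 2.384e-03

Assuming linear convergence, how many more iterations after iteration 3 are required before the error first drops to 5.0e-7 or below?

Rate ρ ≈ e_3/e_2 = 2.384e-03/4.246e-03 = 0.5615.
After j more steps, e_{3+j} ≈ 2.384e-03·ρ^j; need ρ^j ≤ 5.0e-7/2.384e-03 = 0.000209732.
j ≥ ln(0.000209732)/ln(0.5615) = -8.4697/-0.57714 = 14.675.
So 15 more iterations are needed.

15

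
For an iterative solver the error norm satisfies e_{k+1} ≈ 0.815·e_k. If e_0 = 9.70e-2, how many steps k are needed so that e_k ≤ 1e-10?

After k steps, e_k ≈ 9.70e-2·0.815^k.
Need 0.815^k ≤ 1e-10/9.70e-2 = 1.03093e-09.
k ≥ ln(1.03093e-09)/ln(0.815) = -20.6928/-0.20457 = 101.153.
Smallest integer k = 102.

102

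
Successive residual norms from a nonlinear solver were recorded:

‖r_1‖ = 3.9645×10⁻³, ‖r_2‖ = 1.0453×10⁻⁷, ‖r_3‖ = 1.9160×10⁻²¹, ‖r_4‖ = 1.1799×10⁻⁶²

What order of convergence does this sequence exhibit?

3

Consecutive ratios: ‖r_4‖/‖r_3‖ = 1.1799×10⁻⁶²/1.9160×10⁻²¹ = 6.15814e-42, ‖r_3‖/‖r_2‖ = 1.9160×10⁻²¹/1.0453×10⁻⁷ = 1.83297e-14.
p ≈ ln(6.15814e-42)/ln(1.83297e-14) = -94.8908/-31.6303 ≈ 3.00.
So the convergence is cubic (order 3).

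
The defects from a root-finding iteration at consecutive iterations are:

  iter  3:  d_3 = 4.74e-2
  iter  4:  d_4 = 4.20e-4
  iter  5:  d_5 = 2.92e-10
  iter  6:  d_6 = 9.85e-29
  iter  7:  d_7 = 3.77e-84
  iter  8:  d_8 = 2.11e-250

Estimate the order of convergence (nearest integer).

3

Consecutive ratios: d_8/d_7 = 2.11e-250/3.77e-84 = 5.59682e-167, d_7/d_6 = 3.77e-84/9.85e-29 = 3.82741e-56.
p ≈ ln(5.59682e-167)/ln(3.82741e-56) = -382.8095/-127.6026 ≈ 3.00.
So the convergence is cubic (order 3).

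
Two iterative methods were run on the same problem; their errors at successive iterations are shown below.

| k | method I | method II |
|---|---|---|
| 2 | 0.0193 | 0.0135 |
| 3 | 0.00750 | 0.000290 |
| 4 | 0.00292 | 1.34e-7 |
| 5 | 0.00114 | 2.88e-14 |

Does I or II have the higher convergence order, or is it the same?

II

Method I: p ≈ ln(0.00114/0.00292)/ln(0.00292/0.00750) ≈ 1.00.
Method II: p ≈ ln(2.88e-14/1.34e-7)/ln(1.34e-7/0.000290) ≈ 2.00.
Method II has the higher order (≈2.0 vs ≈1.0).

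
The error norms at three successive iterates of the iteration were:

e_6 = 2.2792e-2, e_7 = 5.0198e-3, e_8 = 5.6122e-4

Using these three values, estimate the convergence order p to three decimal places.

p ≈ ln(e_8/e_7) / ln(e_7/e_6)
  = ln(5.6122e-4/5.0198e-3) / ln(5.0198e-3/2.2792e-2)
  = ln(0.111801) / ln(0.220244)
  = -2.191035 / -1.513019 ≈ 1.448121

1.448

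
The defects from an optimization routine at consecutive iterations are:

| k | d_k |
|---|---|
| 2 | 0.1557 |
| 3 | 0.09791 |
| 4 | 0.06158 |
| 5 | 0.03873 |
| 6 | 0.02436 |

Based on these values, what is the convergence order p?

1

Consecutive ratios: d_6/d_5 = 0.02436/0.03873 = 0.62897, d_5/d_4 = 0.03873/0.06158 = 0.628938.
p ≈ ln(0.62897)/ln(0.628938) = -0.4637/-0.4637 ≈ 1.00.
So the convergence is linear (order 1).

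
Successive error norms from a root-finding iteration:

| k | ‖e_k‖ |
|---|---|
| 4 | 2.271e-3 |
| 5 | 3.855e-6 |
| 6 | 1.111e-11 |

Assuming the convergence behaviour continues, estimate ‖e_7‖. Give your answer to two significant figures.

First estimate the order: p ≈ ln(‖e_6‖/‖e_5‖) / ln(‖e_5‖/‖e_4‖) = ln(1.111e-11/3.855e-6)/ln(3.855e-6/2.271e-3) = ln(2.88197e-06)/ln(0.00169749) ≈ 2.0000.
Then ‖e_7‖ ≈ ‖e_6‖·(‖e_6‖/‖e_5‖)^p = 1.111e-11·(2.88197e-06)^2.0000 = 1.111e-11·8.30575e-12 ≈ 9.228e-23.

9.2e-23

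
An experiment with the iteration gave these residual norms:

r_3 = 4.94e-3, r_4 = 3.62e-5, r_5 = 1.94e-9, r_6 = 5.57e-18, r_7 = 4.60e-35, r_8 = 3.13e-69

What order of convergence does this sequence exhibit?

Consecutive ratios: r_8/r_7 = 3.13e-69/4.60e-35 = 6.80435e-35, r_7/r_6 = 4.60e-35/5.57e-18 = 8.25853e-18.
p ≈ ln(6.80435e-35)/ln(8.25853e-18) = -78.6729/-39.3353 ≈ 2.00.
So the convergence is quadratic (order 2).

2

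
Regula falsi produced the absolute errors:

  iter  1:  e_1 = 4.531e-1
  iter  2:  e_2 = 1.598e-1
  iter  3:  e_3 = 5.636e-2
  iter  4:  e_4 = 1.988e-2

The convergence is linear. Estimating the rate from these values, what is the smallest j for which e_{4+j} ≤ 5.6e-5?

Rate ρ ≈ e_4/e_3 = 1.988e-2/5.636e-2 = 0.3527.
After j more steps, e_{4+j} ≈ 1.988e-2·ρ^j; need ρ^j ≤ 5.6e-5/1.988e-2 = 0.0028169.
j ≥ ln(0.0028169)/ln(0.3527) = -5.8721/-1.04214 = 5.635.
So 6 more iterations are needed.

6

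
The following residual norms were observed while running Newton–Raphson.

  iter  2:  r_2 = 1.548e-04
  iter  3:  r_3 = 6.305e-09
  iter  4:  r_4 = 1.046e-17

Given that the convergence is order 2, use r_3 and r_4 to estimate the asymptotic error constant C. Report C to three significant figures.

0.263

C ≈ r_4 / r_3^2
  = 1.046e-17 / (6.305e-09)^2
  = 1.046e-17 / 3.9753e-17 ≈ 0.26312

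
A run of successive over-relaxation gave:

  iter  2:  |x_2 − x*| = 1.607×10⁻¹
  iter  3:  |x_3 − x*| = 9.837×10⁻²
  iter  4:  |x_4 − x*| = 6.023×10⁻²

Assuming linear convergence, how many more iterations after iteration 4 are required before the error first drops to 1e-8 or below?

32

Rate ρ ≈ |x_4 − x*|/|x_3 − x*| = 6.023×10⁻²/9.837×10⁻² = 0.6123.
After j more steps, |x_{4+j} − x*| ≈ 6.023×10⁻²·ρ^j; need ρ^j ≤ 1e-8/6.023×10⁻² = 1.6603e-07.
j ≥ ln(1.6603e-07)/ln(0.6123) = -15.6111/-0.49053 = 31.825.
So 32 more iterations are needed.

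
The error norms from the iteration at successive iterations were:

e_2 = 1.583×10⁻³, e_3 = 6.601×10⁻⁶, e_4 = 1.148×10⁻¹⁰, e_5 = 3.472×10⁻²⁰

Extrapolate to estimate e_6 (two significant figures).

3.2e-39

First estimate the order: p ≈ ln(e_5/e_4) / ln(e_4/e_3) = ln(3.472×10⁻²⁰/1.148×10⁻¹⁰)/ln(1.148×10⁻¹⁰/6.601×10⁻⁶) = ln(3.02439e-10)/ln(1.73913e-05) ≈ 2.0000.
Then e_6 ≈ e_5·(e_5/e_4)^p = 3.472×10⁻²⁰·(3.02439e-10)^2.0000 = 3.472×10⁻²⁰·9.14693e-20 ≈ 3.176e-39.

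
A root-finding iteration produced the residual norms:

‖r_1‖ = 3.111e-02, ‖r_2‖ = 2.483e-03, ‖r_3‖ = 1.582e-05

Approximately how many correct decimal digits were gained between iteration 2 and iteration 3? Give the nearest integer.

Digits gained ≈ log₁₀(‖r_2‖/‖r_3‖) = log₁₀(2.483e-03/1.582e-05) = log₁₀(156.953) ≈ 2.196.

2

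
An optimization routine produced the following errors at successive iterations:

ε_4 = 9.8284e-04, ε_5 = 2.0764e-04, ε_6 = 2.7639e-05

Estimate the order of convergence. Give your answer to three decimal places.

p ≈ ln(ε_6/ε_5) / ln(ε_5/ε_4)
  = ln(2.7639e-05/2.0764e-04) / ln(2.0764e-04/9.8284e-04)
  = ln(0.13311) / ln(0.211265)
  = -2.016579 / -1.554642 ≈ 1.297134

1.297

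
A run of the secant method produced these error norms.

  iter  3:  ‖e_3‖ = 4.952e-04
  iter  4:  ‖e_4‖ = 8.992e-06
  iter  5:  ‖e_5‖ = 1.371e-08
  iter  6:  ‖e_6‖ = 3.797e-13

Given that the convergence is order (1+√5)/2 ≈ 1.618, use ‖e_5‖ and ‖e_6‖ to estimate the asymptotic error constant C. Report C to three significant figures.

2.00

C ≈ ‖e_6‖ / ‖e_5‖^1.618
  = 3.797e-13 / (1.371e-08)^1.618
  = 3.797e-13 / 1.89551e-13 ≈ 2.0032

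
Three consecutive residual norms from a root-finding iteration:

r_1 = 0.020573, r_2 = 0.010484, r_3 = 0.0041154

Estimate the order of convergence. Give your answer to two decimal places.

p ≈ ln(r_3/r_2) / ln(r_2/r_1)
  = ln(0.0041154/0.010484) / ln(0.010484/0.020573)
  = ln(0.392541) / ln(0.5096)
  = -0.93511 / -0.67413 ≈ 1.38714

1.39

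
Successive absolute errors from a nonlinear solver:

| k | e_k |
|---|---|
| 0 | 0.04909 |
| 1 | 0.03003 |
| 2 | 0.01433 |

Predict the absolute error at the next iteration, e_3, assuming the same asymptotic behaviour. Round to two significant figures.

4.7e-3

First estimate the order: p ≈ ln(e_2/e_1) / ln(e_1/e_0) = ln(0.01433/0.03003)/ln(0.03003/0.04909) = ln(0.477189)/ln(0.611734) ≈ 1.5054.
Then e_3 ≈ e_2·(e_2/e_1)^p = 0.01433·(0.477189)^1.5054 = 0.01433·0.328322 ≈ 0.004705.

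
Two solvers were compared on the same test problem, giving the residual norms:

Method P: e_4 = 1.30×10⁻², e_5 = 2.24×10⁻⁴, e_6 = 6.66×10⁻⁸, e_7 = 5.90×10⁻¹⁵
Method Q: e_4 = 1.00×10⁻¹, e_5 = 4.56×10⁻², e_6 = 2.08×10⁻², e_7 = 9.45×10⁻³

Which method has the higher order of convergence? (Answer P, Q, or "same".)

Method P: p ≈ ln(5.90×10⁻¹⁵/6.66×10⁻⁸)/ln(6.66×10⁻⁸/2.24×10⁻⁴) ≈ 2.00.
Method Q: p ≈ ln(9.45×10⁻³/2.08×10⁻²)/ln(2.08×10⁻²/4.56×10⁻²) ≈ 1.01.
Method P has the higher order (≈2.0 vs ≈1.0).

P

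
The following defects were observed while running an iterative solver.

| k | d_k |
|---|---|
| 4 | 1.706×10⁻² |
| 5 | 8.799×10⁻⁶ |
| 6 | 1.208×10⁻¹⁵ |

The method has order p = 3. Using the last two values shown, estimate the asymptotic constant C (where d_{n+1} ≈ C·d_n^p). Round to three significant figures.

C ≈ d_6 / d_5^3
  = 1.208×10⁻¹⁵ / (8.799×10⁻⁶)^3
  = 1.208×10⁻¹⁵ / 6.8124e-16 ≈ 1.7732

1.77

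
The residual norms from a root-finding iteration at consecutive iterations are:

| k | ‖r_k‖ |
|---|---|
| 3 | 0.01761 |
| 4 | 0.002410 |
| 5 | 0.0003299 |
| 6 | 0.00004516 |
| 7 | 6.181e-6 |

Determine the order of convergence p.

1

Consecutive ratios: ‖r_7‖/‖r_6‖ = 6.181e-6/0.00004516 = 0.136869, ‖r_6‖/‖r_5‖ = 0.00004516/0.0003299 = 0.13689.
p ≈ ln(0.136869)/ln(0.13689) = -1.9887/-1.9886 ≈ 1.00.
So the convergence is linear (order 1).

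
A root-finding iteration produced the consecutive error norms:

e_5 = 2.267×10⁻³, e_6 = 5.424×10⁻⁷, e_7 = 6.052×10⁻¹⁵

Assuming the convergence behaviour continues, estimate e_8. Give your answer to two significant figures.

First estimate the order: p ≈ ln(e_7/e_6) / ln(e_6/e_5) = ln(6.052×10⁻¹⁵/5.424×10⁻⁷)/ln(5.424×10⁻⁷/2.267×10⁻³) = ln(1.11578e-08)/ln(0.000239259) ≈ 2.1961.
Then e_8 ≈ e_7·(e_7/e_6)^p = 6.052×10⁻¹⁵·(1.11578e-08)^2.1961 = 6.052×10⁻¹⁵·3.43311e-18 ≈ 2.078e-32.

2.1e-32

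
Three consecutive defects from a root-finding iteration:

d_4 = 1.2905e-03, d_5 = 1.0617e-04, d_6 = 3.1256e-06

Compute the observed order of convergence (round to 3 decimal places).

1.411

p ≈ ln(d_6/d_5) / ln(d_5/d_4)
  = ln(3.1256e-06/1.0617e-04) / ln(1.0617e-04/1.2905e-03)
  = ln(0.0294396) / ln(0.0822704)
  = -3.525415 / -2.497744 ≈ 1.411440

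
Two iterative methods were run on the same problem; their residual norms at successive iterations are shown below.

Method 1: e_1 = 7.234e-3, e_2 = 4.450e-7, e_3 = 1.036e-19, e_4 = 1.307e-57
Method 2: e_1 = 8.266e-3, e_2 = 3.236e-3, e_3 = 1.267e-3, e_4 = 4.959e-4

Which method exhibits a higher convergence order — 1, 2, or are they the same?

1

Method 1: p ≈ ln(1.307e-57/1.036e-19)/ln(1.036e-19/4.450e-7) ≈ 3.00.
Method 2: p ≈ ln(4.959e-4/1.267e-3)/ln(1.267e-3/3.236e-3) ≈ 1.00.
Method 1 has the higher order (≈3.0 vs ≈1.0).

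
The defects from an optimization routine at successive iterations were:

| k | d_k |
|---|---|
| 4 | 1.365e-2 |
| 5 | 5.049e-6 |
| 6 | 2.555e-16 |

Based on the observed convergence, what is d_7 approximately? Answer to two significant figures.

3.3e-47

First estimate the order: p ≈ ln(d_6/d_5) / ln(d_5/d_4) = ln(2.555e-16/5.049e-6)/ln(5.049e-6/1.365e-2) = ln(5.06041e-11)/ln(0.00036989) ≈ 3.0000.
Then d_7 ≈ d_6·(d_6/d_5)^p = 2.555e-16·(5.06041e-11)^3.0000 = 2.555e-16·1.29586e-31 ≈ 3.311e-47.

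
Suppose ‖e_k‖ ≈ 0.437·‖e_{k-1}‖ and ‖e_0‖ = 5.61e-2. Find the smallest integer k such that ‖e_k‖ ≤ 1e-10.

After k steps, ‖e_k‖ ≈ 5.61e-2·0.437^k.
Need 0.437^k ≤ 1e-10/5.61e-2 = 1.78253e-09.
k ≥ ln(1.78253e-09)/ln(0.437) = -20.1452/-0.82782 = 24.335.
Smallest integer k = 25.

25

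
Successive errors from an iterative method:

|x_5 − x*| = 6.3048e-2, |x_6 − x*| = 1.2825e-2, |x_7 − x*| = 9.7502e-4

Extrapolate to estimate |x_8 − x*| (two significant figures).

1.5e-5

First estimate the order: p ≈ ln(|x_7 − x*|/|x_6 − x*|) / ln(|x_6 − x*|/|x_5 − x*|) = ln(9.7502e-4/1.2825e-2)/ln(1.2825e-2/6.3048e-2) = ln(0.076025)/ln(0.203416) ≈ 1.6180.
Then |x_8 − x*| ≈ |x_7 − x*|·(|x_7 − x*|/|x_6 − x*|)^p = 9.7502e-4·(0.076025)^1.6180 = 9.7502e-4·0.0154663 ≈ 1.508e-05.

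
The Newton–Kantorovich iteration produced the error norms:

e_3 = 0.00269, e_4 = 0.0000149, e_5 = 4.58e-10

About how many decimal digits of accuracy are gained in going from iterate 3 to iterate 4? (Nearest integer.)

Digits gained ≈ log₁₀(e_3/e_4) = log₁₀(0.00269/0.0000149) = log₁₀(180.537) ≈ 2.257.

2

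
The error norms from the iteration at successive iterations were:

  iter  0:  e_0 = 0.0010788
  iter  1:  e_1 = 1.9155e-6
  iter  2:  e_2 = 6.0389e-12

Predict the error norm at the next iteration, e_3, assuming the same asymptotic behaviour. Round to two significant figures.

First estimate the order: p ≈ ln(e_2/e_1) / ln(e_1/e_0) = ln(6.0389e-12/1.9155e-6)/ln(1.9155e-6/0.0010788) = ln(3.15265e-06)/ln(0.00177558) ≈ 2.0000.
Then e_3 ≈ e_2·(e_2/e_1)^p = 6.0389e-12·(3.15265e-06)^2.0000 = 6.0389e-12·9.9392e-12 ≈ 6.002e-23.

6.0e-23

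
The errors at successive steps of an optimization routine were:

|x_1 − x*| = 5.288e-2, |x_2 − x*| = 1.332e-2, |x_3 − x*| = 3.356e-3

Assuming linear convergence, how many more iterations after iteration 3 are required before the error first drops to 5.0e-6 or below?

Rate ρ ≈ |x_3 − x*|/|x_2 − x*| = 3.356e-3/1.332e-2 = 0.2520.
After j more steps, |x_{3+j} − x*| ≈ 3.356e-3·ρ^j; need ρ^j ≤ 5.0e-6/3.356e-3 = 0.00148987.
j ≥ ln(0.00148987)/ln(0.2520) = -6.5091/-1.37833 = 4.722.
So 5 more iterations are needed.

5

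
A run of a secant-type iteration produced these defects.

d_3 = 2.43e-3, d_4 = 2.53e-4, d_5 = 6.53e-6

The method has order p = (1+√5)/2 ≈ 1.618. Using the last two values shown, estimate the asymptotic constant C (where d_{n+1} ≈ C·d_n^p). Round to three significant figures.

C ≈ d_5 / d_4^1.618
  = 6.53e-6 / (2.53e-4)^1.618
  = 6.53e-6 / 1.51443e-06 ≈ 4.3119

4.31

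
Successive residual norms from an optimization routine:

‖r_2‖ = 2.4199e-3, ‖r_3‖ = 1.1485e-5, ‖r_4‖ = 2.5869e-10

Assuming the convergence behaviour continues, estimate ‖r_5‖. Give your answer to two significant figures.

1.3e-19

First estimate the order: p ≈ ln(‖r_4‖/‖r_3‖) / ln(‖r_3‖/‖r_2‖) = ln(2.5869e-10/1.1485e-5)/ln(1.1485e-5/2.4199e-3) = ln(2.25242e-05)/ln(0.00474606) ≈ 2.0000.
Then ‖r_5‖ ≈ ‖r_4‖·(‖r_4‖/‖r_3‖)^p = 2.5869e-10·(2.25242e-05)^2.0000 = 2.5869e-10·5.0734e-10 ≈ 1.312e-19.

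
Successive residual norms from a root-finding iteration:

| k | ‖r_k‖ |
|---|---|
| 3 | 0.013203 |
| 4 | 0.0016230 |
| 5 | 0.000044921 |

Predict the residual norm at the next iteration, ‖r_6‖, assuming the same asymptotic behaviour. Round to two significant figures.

First estimate the order: p ≈ ln(‖r_5‖/‖r_4‖) / ln(‖r_4‖/‖r_3‖) = ln(0.000044921/0.0016230)/ln(0.0016230/0.013203) = ln(0.0276778)/ln(0.122927) ≈ 1.7113.
Then ‖r_6‖ ≈ ‖r_5‖·(‖r_5‖/‖r_4‖)^p = 0.000044921·(0.0276778)^1.7113 = 0.000044921·0.00215784 ≈ 9.693e-08.

9.7e-8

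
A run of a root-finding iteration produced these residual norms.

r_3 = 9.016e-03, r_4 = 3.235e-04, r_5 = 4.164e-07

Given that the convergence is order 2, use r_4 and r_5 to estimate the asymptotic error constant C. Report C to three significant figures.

3.98

C ≈ r_5 / r_4^2
  = 4.164e-07 / (3.235e-04)^2
  = 4.164e-07 / 1.04652e-07 ≈ 3.9789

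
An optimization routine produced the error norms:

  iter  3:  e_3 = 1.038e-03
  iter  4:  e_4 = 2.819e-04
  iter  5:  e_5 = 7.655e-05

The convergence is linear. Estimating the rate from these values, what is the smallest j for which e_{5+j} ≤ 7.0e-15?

Rate ρ ≈ e_5/e_4 = 7.655e-05/2.819e-04 = 0.2716.
After j more steps, e_{5+j} ≈ 7.655e-05·ρ^j; need ρ^j ≤ 7.0e-15/7.655e-05 = 9.14435e-11.
j ≥ ln(9.14435e-11)/ln(0.2716) = -23.1153/-1.30342 = 17.734.
So 18 more iterations are needed.

18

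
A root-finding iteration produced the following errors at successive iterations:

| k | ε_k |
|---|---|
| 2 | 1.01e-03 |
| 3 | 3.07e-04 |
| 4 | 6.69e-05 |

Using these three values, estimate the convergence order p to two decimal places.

p ≈ ln(ε_4/ε_3) / ln(ε_3/ε_2)
  = ln(6.69e-05/3.07e-04) / ln(3.07e-04/1.01e-03)
  = ln(0.217915) / ln(0.30396)
  = -1.52365 / -1.19086 ≈ 1.27945

1.28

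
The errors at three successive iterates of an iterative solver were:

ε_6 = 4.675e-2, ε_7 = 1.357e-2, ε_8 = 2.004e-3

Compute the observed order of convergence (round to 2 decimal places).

1.55

p ≈ ln(ε_8/ε_7) / ln(ε_7/ε_6)
  = ln(2.004e-3/1.357e-2) / ln(1.357e-2/4.675e-2)
  = ln(0.147679) / ln(0.290267)
  = -1.91271 / -1.23695 ≈ 1.54631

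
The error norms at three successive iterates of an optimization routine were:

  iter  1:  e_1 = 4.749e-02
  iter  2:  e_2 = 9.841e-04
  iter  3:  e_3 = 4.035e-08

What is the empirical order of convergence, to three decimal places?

2.606

p ≈ ln(e_3/e_2) / ln(e_2/e_1)
  = ln(4.035e-08/9.841e-04) / ln(9.841e-04/4.749e-02)
  = ln(4.10019e-05) / ln(0.0207223)
  = -10.101892 / -3.876545 ≈ 2.605901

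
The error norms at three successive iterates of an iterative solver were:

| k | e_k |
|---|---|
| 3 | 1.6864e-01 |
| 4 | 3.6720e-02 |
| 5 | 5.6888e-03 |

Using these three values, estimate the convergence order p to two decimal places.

p ≈ ln(e_5/e_4) / ln(e_4/e_3)
  = ln(5.6888e-03/3.6720e-02) / ln(3.6720e-02/1.6864e-01)
  = ln(0.154924) / ln(0.217742)
  = -1.86482 / -1.52444 ≈ 1.22328

1.22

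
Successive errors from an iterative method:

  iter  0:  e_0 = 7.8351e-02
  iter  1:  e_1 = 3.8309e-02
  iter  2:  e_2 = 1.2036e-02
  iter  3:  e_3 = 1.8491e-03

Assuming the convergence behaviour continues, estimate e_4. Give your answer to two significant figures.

8.9e-5

First estimate the order: p ≈ ln(e_3/e_2) / ln(e_2/e_1) = ln(1.8491e-03/1.2036e-02)/ln(1.2036e-02/3.8309e-02) = ln(0.153631)/ln(0.314182) ≈ 1.6179.
Then e_4 ≈ e_3·(e_3/e_2)^p = 1.8491e-03·(0.153631)^1.6179 = 1.8491e-03·0.0482841 ≈ 8.928e-05.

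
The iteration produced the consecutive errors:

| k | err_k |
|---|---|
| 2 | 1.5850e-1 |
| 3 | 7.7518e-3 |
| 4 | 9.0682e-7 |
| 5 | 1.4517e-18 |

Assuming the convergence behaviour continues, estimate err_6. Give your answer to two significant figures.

First estimate the order: p ≈ ln(err_5/err_4) / ln(err_4/err_3) = ln(1.4517e-18/9.0682e-7)/ln(9.0682e-7/7.7518e-3) = ln(1.60087e-12)/ln(0.000116982) ≈ 3.0000.
Then err_6 ≈ err_5·(err_5/err_4)^p = 1.4517e-18·(1.60087e-12)^3.0000 = 1.4517e-18·4.10269e-36 ≈ 5.956e-54.

6.0e-54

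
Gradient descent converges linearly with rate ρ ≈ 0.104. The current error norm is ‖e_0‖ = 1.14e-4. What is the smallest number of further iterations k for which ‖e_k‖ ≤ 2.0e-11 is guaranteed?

After k steps, ‖e_k‖ ≈ 1.14e-4·0.104^k.
Need 0.104^k ≤ 2.0e-11/1.14e-4 = 1.75439e-07.
k ≥ ln(1.75439e-07)/ln(0.104) = -15.5560/-2.26336 = 6.873.
Smallest integer k = 7.

7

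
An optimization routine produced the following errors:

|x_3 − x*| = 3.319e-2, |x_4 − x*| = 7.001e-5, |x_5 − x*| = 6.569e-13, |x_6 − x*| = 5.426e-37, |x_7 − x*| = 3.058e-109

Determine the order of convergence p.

Consecutive ratios: |x_7 − x*|/|x_6 − x*| = 3.058e-109/5.426e-37 = 5.63583e-73, |x_6 − x*|/|x_5 − x*| = 5.426e-37/6.569e-13 = 8.26001e-25.
p ≈ ln(5.63583e-73)/ln(8.26001e-25) = -166.3596/-55.4532 ≈ 3.00.
So the convergence is cubic (order 3).

3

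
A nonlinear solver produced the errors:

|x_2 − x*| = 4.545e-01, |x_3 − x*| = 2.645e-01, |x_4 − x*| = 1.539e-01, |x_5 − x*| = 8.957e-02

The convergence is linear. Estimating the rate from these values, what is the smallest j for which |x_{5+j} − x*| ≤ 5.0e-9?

Rate ρ ≈ |x_5 − x*|/|x_4 − x*| = 8.957e-02/1.539e-01 = 0.5820.
After j more steps, |x_{5+j} − x*| ≈ 8.957e-02·ρ^j; need ρ^j ≤ 5.0e-9/8.957e-02 = 5.58223e-08.
j ≥ ln(5.58223e-08)/ln(0.5820) = -16.7011/-0.54128 = 30.855.
So 31 more iterations are needed.

31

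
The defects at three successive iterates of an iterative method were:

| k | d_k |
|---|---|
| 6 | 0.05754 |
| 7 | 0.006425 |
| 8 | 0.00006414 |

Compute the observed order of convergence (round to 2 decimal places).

2.10

p ≈ ln(d_8/d_7) / ln(d_7/d_6)
  = ln(0.00006414/0.006425) / ln(0.006425/0.05754)
  = ln(0.00998288) / ln(0.111661)
  = -4.60688 / -2.19229 ≈ 2.10140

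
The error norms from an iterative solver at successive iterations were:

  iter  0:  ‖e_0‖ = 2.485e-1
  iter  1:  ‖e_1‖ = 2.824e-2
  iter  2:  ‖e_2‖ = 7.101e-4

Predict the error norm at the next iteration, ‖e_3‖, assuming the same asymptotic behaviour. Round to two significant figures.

First estimate the order: p ≈ ln(‖e_2‖/‖e_1‖) / ln(‖e_1‖/‖e_0‖) = ln(7.101e-4/2.824e-2)/ln(2.824e-2/2.485e-1) = ln(0.0251452)/ln(0.113642) ≈ 1.6936.
Then ‖e_3‖ ≈ ‖e_2‖·(‖e_2‖/‖e_1‖)^p = 7.101e-4·(0.0251452)^1.6936 = 7.101e-4·0.00195439 ≈ 1.388e-06.

1.4e-6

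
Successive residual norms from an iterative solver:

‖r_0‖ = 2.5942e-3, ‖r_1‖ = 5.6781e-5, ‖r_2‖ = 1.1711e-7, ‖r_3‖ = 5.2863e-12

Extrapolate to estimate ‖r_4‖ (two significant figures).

First estimate the order: p ≈ ln(‖r_3‖/‖r_2‖) / ln(‖r_2‖/‖r_1‖) = ln(5.2863e-12/1.1711e-7)/ln(1.1711e-7/5.6781e-5) = ln(4.51396e-05)/ln(0.00206249) ≈ 1.6180.
Then ‖r_4‖ ≈ ‖r_3‖·(‖r_3‖/‖r_2‖)^p = 5.2863e-12·(4.51396e-05)^1.6180 = 5.2863e-12·9.31267e-08 ≈ 4.923e-19.

4.9e-19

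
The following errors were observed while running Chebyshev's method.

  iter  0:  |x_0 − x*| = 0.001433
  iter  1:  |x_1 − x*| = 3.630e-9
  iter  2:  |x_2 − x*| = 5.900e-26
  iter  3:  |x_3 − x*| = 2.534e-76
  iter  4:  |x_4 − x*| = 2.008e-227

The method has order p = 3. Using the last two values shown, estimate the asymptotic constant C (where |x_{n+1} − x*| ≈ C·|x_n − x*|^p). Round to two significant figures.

1.2

C ≈ |x_4 − x*| / |x_3 − x*|^3
  = 2.008e-227 / (2.534e-76)^3
  = 2.008e-227 / 1.62712e-227 ≈ 1.2341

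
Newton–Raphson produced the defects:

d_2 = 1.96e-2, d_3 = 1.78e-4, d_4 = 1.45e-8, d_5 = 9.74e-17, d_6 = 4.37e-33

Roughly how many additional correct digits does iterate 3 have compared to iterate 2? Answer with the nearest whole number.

Digits gained ≈ log₁₀(d_2/d_3) = log₁₀(1.96e-2/1.78e-4) = log₁₀(110.112) ≈ 2.042.

2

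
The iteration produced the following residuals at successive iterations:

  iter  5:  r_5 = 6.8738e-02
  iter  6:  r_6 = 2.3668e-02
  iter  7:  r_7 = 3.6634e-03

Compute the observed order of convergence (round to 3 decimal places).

p ≈ ln(r_7/r_6) / ln(r_6/r_5)
  = ln(3.6634e-03/2.3668e-02) / ln(2.3668e-02/6.8738e-02)
  = ln(0.154783) / ln(0.344322)
  = -1.865731 / -1.066178 ≈ 1.749924

1.750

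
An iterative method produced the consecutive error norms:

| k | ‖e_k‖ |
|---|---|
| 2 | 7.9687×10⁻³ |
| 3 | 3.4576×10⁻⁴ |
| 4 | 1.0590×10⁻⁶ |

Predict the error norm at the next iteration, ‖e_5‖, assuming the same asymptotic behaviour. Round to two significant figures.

2.4e-11

First estimate the order: p ≈ ln(‖e_4‖/‖e_3‖) / ln(‖e_3‖/‖e_2‖) = ln(1.0590×10⁻⁶/3.4576×10⁻⁴)/ln(3.4576×10⁻⁴/7.9687×10⁻³) = ln(0.00306282)/ln(0.0433898) ≈ 1.8449.
Then ‖e_5‖ ≈ ‖e_4‖·(‖e_4‖/‖e_3‖)^p = 1.0590×10⁻⁶·(0.00306282)^1.8449 = 1.0590×10⁻⁶·2.30221e-05 ≈ 2.438e-11.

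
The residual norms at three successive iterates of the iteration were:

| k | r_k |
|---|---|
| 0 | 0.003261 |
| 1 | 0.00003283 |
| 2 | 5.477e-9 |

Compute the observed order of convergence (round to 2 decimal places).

p ≈ ln(r_2/r_1) / ln(r_1/r_0)
  = ln(5.477e-9/0.00003283) / ln(0.00003283/0.003261)
  = ln(0.000166829) / ln(0.0100675)
  = -8.69854 / -4.59844 ≈ 1.89163

1.89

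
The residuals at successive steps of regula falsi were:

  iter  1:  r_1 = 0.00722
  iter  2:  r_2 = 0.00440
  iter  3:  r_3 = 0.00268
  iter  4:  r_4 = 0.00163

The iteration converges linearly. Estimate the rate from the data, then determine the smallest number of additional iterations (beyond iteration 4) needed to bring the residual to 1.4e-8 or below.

24

Rate ρ ≈ r_4/r_3 = 0.00163/0.00268 = 0.6082.
After j more steps, r_{4+j} ≈ 0.00163·ρ^j; need ρ^j ≤ 1.4e-8/0.00163 = 8.58896e-06.
j ≥ ln(8.58896e-06)/ln(0.6082) = -11.6650/-0.49725 = 23.459.
So 24 more iterations are needed.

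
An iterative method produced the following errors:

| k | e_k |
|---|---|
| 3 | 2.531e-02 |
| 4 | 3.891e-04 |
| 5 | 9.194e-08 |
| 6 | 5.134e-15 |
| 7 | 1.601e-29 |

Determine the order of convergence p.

2

Consecutive ratios: e_7/e_6 = 1.601e-29/5.134e-15 = 3.11843e-15, e_6/e_5 = 5.134e-15/9.194e-08 = 5.58408e-08.
p ≈ ln(3.11843e-15)/ln(5.58408e-08) = -33.4014/-16.7008 ≈ 2.00.
So the convergence is quadratic (order 2).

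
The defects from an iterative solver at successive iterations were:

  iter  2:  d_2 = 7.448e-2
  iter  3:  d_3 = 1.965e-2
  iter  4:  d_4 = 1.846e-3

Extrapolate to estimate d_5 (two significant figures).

First estimate the order: p ≈ ln(d_4/d_3) / ln(d_3/d_2) = ln(1.846e-3/1.965e-2)/ln(1.965e-2/7.448e-2) = ln(0.093944)/ln(0.263829) ≈ 1.7750.
Then d_5 ≈ d_4·(d_4/d_3)^p = 1.846e-3·(0.093944)^1.7750 = 1.846e-3·0.015026 ≈ 2.774e-05.

2.8e-5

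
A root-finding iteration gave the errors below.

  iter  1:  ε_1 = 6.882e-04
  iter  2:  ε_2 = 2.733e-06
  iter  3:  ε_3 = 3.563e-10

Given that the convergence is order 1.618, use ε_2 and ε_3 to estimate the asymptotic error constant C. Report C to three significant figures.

C ≈ ε_3 / ε_2^1.618
  = 3.563e-10 / (2.733e-06)^1.618
  = 3.563e-10 / 9.96513e-10 ≈ 0.35755

0.358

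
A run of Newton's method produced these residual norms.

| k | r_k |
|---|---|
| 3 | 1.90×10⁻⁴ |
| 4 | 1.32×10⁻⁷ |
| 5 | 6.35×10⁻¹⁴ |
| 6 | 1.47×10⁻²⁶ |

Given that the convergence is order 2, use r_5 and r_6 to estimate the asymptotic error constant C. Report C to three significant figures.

C ≈ r_6 / r_5^2
  = 1.47×10⁻²⁶ / (6.35×10⁻¹⁴)^2
  = 1.47×10⁻²⁶ / 4.03225e-27 ≈ 3.6456

3.65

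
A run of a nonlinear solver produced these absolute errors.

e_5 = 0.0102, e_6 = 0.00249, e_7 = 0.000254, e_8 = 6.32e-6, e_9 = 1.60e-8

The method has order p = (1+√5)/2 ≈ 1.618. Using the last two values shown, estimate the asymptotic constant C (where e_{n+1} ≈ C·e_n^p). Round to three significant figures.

4.14

C ≈ e_9 / e_8^1.618
  = 1.60e-8 / (6.32e-6)^1.618
  = 1.60e-8 / 3.86866e-09 ≈ 4.1358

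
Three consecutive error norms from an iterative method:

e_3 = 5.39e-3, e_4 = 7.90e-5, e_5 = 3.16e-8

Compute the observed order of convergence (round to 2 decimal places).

1.85

p ≈ ln(e_5/e_4) / ln(e_4/e_3)
  = ln(3.16e-8/7.90e-5) / ln(7.90e-5/5.39e-3)
  = ln(0.0004) / ln(0.0146568)
  = -7.82405 / -4.22285 ≈ 1.85279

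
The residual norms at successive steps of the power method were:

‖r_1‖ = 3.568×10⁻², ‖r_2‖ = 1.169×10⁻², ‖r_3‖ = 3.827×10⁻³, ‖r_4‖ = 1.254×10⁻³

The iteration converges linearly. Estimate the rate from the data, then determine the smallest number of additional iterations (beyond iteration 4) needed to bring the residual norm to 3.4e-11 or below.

16

Rate ρ ≈ ‖r_4‖/‖r_3‖ = 1.254×10⁻³/3.827×10⁻³ = 0.3277.
After j more steps, ‖r_{4+j}‖ ≈ 1.254×10⁻³·ρ^j; need ρ^j ≤ 3.4e-11/1.254×10⁻³ = 2.71132e-08.
j ≥ ln(2.71132e-08)/ln(0.3277) = -17.4232/-1.11566 = 15.617.
So 16 more iterations are needed.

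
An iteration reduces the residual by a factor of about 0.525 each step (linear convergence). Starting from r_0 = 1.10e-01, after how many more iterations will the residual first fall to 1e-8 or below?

26

After k steps, r_k ≈ 1.10e-01·0.525^k.
Need 0.525^k ≤ 1e-8/1.10e-01 = 9.09091e-08.
k ≥ ln(9.09091e-08)/ln(0.525) = -16.2134/-0.64436 = 25.162.
Smallest integer k = 26.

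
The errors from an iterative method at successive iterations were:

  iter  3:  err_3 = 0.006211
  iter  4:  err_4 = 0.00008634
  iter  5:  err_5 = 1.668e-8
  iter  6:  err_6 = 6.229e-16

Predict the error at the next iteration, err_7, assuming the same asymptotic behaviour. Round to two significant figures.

8.7e-31

First estimate the order: p ≈ ln(err_6/err_5) / ln(err_5/err_4) = ln(6.229e-16/1.668e-8)/ln(1.668e-8/0.00008634) = ln(3.73441e-08)/ln(0.00019319) ≈ 1.9999.
Then err_7 ≈ err_6·(err_6/err_5)^p = 6.229e-16·(3.73441e-08)^1.9999 = 6.229e-16·1.39697e-15 ≈ 8.702e-31.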